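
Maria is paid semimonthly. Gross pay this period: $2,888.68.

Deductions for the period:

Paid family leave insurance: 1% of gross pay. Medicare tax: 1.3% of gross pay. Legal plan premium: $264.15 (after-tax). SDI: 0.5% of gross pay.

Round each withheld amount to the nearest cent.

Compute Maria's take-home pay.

$2,543.65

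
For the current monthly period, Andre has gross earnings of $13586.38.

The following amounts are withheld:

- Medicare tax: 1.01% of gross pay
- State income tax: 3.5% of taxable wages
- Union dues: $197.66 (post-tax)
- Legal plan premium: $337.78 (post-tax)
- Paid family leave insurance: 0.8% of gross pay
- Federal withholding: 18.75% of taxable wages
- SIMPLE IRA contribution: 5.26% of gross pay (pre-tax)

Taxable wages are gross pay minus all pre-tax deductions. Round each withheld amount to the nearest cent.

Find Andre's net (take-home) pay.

$9226.43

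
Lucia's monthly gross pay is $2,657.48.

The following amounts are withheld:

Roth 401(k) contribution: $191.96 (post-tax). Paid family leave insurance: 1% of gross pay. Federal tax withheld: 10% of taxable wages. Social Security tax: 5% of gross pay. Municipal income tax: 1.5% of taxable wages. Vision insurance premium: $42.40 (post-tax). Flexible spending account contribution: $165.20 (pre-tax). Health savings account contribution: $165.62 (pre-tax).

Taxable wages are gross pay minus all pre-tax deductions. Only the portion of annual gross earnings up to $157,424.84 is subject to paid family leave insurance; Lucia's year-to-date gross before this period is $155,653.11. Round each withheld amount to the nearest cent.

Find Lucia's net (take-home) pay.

$1,674.14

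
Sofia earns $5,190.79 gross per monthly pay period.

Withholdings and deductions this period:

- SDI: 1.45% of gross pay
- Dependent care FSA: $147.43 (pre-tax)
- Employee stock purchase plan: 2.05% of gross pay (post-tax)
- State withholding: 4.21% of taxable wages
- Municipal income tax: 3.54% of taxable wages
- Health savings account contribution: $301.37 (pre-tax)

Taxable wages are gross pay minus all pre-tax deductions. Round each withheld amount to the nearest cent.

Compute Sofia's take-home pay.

$4,192.80

Health savings account contribution: $301.37
Dependent care FSA: $147.43
Pre-tax total = $301.37 + $147.43 = $448.80
Taxable wages = $5,190.79 − $448.80 = $4,741.99
State withholding: $4,741.99 × 0.0421 = $199.64
Municipal income tax: $4,741.99 × 0.0354 = $167.87
SDI: $5,190.79 × 0.0145 = $75.27
Employee stock purchase plan: $5,190.79 × 0.0205 = $106.41
Total deductions = $301.37 + $147.43 + $199.64 + $167.87 + $75.27 + $106.41 = $997.99
Net pay = $5,190.79 − $997.99 = $4,192.80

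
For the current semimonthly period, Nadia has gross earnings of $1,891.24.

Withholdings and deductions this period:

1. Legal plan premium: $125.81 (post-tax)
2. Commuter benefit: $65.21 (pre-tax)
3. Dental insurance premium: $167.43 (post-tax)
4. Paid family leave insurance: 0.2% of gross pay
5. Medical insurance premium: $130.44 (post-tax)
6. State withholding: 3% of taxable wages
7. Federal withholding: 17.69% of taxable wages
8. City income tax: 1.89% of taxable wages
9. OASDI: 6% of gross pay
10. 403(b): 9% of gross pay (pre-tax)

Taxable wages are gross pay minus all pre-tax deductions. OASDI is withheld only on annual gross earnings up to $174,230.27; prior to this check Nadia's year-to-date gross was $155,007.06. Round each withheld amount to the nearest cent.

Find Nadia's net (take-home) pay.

$741.02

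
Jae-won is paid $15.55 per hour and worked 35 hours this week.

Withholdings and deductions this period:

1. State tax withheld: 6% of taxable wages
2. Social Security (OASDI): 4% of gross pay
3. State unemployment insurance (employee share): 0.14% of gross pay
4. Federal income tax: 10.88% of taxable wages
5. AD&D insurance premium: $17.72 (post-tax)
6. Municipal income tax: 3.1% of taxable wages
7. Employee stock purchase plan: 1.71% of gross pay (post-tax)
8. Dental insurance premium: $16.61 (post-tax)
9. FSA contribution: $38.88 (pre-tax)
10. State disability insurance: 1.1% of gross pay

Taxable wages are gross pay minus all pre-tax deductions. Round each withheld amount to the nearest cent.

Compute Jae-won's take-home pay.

$332.24

Gross pay: 35 × $15.55 = $544.25
FSA contribution: $38.88
Taxable wages = $544.25 − $38.88 = $505.37
State tax withheld: $505.37 × 0.06 = $30.32
Federal income tax: $505.37 × 0.1088 = $54.98
Municipal income tax: $505.37 × 0.031 = $15.67
Social Security (OASDI): $544.25 × 0.04 = $21.77
State unemployment insurance (employee share): $544.25 × 0.0014 = $0.76
State disability insurance: $544.25 × 0.011 = $5.99
AD&D insurance premium: $17.72
Dental insurance premium: $16.61
Employee stock purchase plan: $544.25 × 0.0171 = $9.31
Total deductions = $38.88 + $30.32 + $54.98 + $15.67 + $21.77 + $0.76 + $5.99 + $17.72 + $16.61 + $9.31 = $212.01
Net pay = $544.25 − $212.01 = $332.24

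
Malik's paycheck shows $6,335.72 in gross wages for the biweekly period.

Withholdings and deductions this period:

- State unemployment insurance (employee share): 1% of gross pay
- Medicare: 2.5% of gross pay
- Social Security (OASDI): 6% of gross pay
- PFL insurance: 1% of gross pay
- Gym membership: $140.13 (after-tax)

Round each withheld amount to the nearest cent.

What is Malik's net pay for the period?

Social Security (OASDI): $6,335.72 × 0.06 = $380.14
Medicare: $6,335.72 × 0.025 = $158.39
PFL insurance: $6,335.72 × 0.01 = $63.36
State unemployment insurance (employee share): $6,335.72 × 0.01 = $63.36
Gym membership: $140.13
Total deductions = $380.14 + $158.39 + $63.36 + $63.36 + $140.13 = $805.38
Net pay = $6,335.72 − $805.38 = $5,530.34

$5,530.34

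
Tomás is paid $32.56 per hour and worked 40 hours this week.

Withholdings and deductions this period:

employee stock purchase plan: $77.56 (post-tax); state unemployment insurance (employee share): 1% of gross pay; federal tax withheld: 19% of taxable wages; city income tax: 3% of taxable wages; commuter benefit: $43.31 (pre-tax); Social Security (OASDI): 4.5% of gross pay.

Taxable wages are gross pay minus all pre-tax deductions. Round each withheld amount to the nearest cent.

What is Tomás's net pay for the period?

Gross pay: 40 × $32.56 = $1302.40
Commuter benefit: $43.31
Taxable wages = $1302.40 − $43.31 = $1259.09
City income tax: $1259.09 × 0.03 = $37.77
Federal tax withheld: $1259.09 × 0.19 = $239.23
Social Security (OASDI): $1302.40 × 0.045 = $58.61
State unemployment insurance (employee share): $1302.40 × 0.01 = $13.02
Employee stock purchase plan: $77.56
Total deductions = $43.31 + $37.77 + $239.23 + $58.61 + $13.02 + $77.56 = $469.50
Net pay = $1302.40 − $469.50 = $832.90

$832.90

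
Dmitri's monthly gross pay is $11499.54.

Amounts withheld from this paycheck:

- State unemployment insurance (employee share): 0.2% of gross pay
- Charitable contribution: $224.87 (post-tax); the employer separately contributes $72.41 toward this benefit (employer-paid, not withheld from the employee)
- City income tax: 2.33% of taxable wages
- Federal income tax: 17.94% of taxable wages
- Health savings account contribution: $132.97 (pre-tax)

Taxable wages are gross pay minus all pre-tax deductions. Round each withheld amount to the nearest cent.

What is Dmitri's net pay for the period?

$8814.70

Health savings account contribution: $132.97
Taxable wages = $11499.54 − $132.97 = $11366.57
City income tax: $11366.57 × 0.0233 = $264.84
Federal income tax: $11366.57 × 0.1794 = $2039.16
State unemployment insurance (employee share): $11499.54 × 0.002 = $23.00
Charitable contribution: $224.87
(Employer's $72.41 toward charitable contribution is not withheld from the employee.)
Total deductions = $132.97 + $264.84 + $2039.16 + $23.00 + $224.87 = $2684.84
Net pay = $11499.54 − $2684.84 = $8814.70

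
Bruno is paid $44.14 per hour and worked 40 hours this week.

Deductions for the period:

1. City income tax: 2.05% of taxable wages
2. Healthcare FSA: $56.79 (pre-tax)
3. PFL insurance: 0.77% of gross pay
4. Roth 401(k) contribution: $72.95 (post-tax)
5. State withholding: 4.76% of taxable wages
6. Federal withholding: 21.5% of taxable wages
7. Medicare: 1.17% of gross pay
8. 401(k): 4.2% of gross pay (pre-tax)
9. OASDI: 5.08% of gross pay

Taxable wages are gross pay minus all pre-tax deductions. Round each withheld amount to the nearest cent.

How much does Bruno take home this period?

$974.98

Gross pay: 40 × $44.14 = $1,765.60
Healthcare FSA: $56.79
401(k): $1,765.60 × 0.042 = $74.16
Pre-tax total = $56.79 + $74.16 = $130.95
Taxable wages = $1,765.60 − $130.95 = $1,634.65
State withholding: $1,634.65 × 0.0476 = $77.81
Federal withholding: $1,634.65 × 0.215 = $351.45
City income tax: $1,634.65 × 0.0205 = $33.51
OASDI: $1,765.60 × 0.0508 = $89.69
PFL insurance: $1,765.60 × 0.0077 = $13.60
Medicare: $1,765.60 × 0.0117 = $20.66
Roth 401(k) contribution: $72.95
Total deductions = $56.79 + $74.16 + $77.81 + $351.45 + $33.51 + $89.69 + $13.60 + $20.66 + $72.95 = $790.62
Net pay = $1,765.60 − $790.62 = $974.98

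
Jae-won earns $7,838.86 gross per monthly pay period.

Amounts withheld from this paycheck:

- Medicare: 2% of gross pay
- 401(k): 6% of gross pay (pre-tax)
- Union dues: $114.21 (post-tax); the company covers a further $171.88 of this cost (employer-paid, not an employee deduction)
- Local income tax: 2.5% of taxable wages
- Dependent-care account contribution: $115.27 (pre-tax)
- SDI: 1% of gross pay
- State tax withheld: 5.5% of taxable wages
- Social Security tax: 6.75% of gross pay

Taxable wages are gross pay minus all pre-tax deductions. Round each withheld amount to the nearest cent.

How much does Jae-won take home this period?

401(k): $7,838.86 × 0.06 = $470.33
Dependent-care account contribution: $115.27
Pre-tax total = $470.33 + $115.27 = $585.60
Taxable wages = $7,838.86 − $585.60 = $7,253.26
Local income tax: $7,253.26 × 0.025 = $181.33
State tax withheld: $7,253.26 × 0.055 = $398.93
Medicare: $7,838.86 × 0.02 = $156.78
SDI: $7,838.86 × 0.01 = $78.39
Social Security tax: $7,838.86 × 0.0675 = $529.12
Union dues: $114.21
(Employer's $171.88 toward union dues is not withheld from the employee.)
Total deductions = $470.33 + $115.27 + $181.33 + $398.93 + $156.78 + $78.39 + $529.12 + $114.21 = $2,044.36
Net pay = $7,838.86 − $2,044.36 = $5,794.50

$5,794.50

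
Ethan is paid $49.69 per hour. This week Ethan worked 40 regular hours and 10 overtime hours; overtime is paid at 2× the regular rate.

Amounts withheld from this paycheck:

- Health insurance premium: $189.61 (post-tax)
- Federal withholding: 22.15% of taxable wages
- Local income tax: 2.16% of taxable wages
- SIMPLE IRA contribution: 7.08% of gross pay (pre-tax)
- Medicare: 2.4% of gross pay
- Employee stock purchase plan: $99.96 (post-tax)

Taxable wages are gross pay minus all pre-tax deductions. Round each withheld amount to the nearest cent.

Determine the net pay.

Regular pay: 40 × $49.69 = $1,987.60
Overtime pay: 10 × $49.69 × 2 = $993.80
Gross pay = $1,987.60 + $993.80 = $2,981.40
SIMPLE IRA contribution: $2,981.40 × 0.0708 = $211.08
Taxable wages = $2,981.40 − $211.08 = $2,770.32
Federal withholding: $2,770.32 × 0.2215 = $613.63
Local income tax: $2,770.32 × 0.0216 = $59.84
Medicare: $2,981.40 × 0.024 = $71.55
Health insurance premium: $189.61
Employee stock purchase plan: $99.96
Total deductions = $211.08 + $613.63 + $59.84 + $71.55 + $189.61 + $99.96 = $1,245.67
Net pay = $2,981.40 − $1,245.67 = $1,735.73

$1,735.73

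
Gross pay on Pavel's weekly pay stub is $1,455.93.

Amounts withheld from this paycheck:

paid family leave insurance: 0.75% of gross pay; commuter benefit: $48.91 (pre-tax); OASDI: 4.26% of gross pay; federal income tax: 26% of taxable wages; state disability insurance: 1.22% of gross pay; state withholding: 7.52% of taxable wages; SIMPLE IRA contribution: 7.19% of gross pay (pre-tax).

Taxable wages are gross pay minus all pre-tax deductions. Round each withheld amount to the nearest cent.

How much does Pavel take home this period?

SIMPLE IRA contribution: $1,455.93 × 0.0719 = $104.68
Commuter benefit: $48.91
Pre-tax total = $104.68 + $48.91 = $153.59
Taxable wages = $1,455.93 − $153.59 = $1,302.34
State withholding: $1,302.34 × 0.0752 = $97.94
Federal income tax: $1,302.34 × 0.26 = $338.61
OASDI: $1,455.93 × 0.0426 = $62.02
State disability insurance: $1,455.93 × 0.0122 = $17.76
Paid family leave insurance: $1,455.93 × 0.0075 = $10.92
Total deductions = $104.68 + $48.91 + $97.94 + $338.61 + $62.02 + $17.76 + $10.92 = $680.84
Net pay = $1,455.93 − $680.84 = $775.09

$775.09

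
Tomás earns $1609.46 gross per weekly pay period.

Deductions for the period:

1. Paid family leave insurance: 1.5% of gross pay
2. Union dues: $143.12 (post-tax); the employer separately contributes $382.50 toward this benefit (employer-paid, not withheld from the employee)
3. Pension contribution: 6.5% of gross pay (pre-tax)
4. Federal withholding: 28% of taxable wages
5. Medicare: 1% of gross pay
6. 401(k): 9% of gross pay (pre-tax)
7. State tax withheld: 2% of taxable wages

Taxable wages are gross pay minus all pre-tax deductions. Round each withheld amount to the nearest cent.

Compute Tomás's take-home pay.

Pension contribution: $1609.46 × 0.065 = $104.61
401(k): $1609.46 × 0.09 = $144.85
Pre-tax total = $104.61 + $144.85 = $249.46
Taxable wages = $1609.46 − $249.46 = $1360.00
Federal withholding: $1360.00 × 0.28 = $380.80
State tax withheld: $1360.00 × 0.02 = $27.20
Paid family leave insurance: $1609.46 × 0.015 = $24.14
Medicare: $1609.46 × 0.01 = $16.09
Union dues: $143.12
(Employer's $382.50 toward union dues is not withheld from the employee.)
Total deductions = $104.61 + $144.85 + $380.80 + $27.20 + $24.14 + $16.09 + $143.12 = $840.81
Net pay = $1609.46 − $840.81 = $768.65

$768.65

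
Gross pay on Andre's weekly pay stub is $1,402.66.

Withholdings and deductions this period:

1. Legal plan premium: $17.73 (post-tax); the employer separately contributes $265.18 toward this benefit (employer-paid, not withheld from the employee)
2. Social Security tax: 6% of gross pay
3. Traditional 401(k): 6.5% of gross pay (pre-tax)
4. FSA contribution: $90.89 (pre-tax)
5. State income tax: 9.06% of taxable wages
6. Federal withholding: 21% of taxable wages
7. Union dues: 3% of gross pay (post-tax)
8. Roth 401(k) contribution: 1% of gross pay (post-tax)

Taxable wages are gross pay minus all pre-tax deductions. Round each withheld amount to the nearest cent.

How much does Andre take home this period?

FSA contribution: $90.89
Traditional 401(k): $1,402.66 × 0.065 = $91.17
Pre-tax total = $90.89 + $91.17 = $182.06
Taxable wages = $1,402.66 − $182.06 = $1,220.60
Federal withholding: $1,220.60 × 0.21 = $256.33
State income tax: $1,220.60 × 0.0906 = $110.59
Social Security tax: $1,402.66 × 0.06 = $84.16
Roth 401(k) contribution: $1,402.66 × 0.01 = $14.03
Union dues: $1,402.66 × 0.03 = $42.08
Legal plan premium: $17.73
(Employer's $265.18 toward legal plan premium is not withheld from the employee.)
Total deductions = $90.89 + $91.17 + $256.33 + $110.59 + $84.16 + $14.03 + $42.08 + $17.73 = $706.98
Net pay = $1,402.66 − $706.98 = $695.68

$695.68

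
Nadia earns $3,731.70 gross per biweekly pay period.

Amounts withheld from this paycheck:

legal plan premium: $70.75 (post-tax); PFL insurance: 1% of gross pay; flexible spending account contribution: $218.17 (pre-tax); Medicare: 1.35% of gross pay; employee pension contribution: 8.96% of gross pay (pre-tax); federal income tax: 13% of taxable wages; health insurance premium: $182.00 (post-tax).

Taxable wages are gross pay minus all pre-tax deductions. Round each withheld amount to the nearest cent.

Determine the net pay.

$2,425.43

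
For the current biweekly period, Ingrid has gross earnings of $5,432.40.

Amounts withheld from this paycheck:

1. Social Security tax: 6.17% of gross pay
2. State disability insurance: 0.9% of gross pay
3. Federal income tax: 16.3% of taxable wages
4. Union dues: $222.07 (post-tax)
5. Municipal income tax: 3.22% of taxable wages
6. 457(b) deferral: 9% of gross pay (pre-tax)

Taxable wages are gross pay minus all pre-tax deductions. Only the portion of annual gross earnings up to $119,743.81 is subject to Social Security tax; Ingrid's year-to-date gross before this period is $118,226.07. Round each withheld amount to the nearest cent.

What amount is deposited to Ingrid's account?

$3,613.91

457(b) deferral: $5,432.40 × 0.09 = $488.92
Taxable wages = $5,432.40 − $488.92 = $4,943.48
Federal income tax: $4,943.48 × 0.163 = $805.79
Municipal income tax: $4,943.48 × 0.0322 = $159.18
Social Security tax: only $119,743.81 − $118,226.07 = $1,517.74 of this check is subject → $1,517.74 × 0.0617 = $93.64
State disability insurance: $5,432.40 × 0.009 = $48.89
Union dues: $222.07
Total deductions = $488.92 + $805.79 + $159.18 + $93.64 + $48.89 + $222.07 = $1,818.49
Net pay = $5,432.40 − $1,818.49 = $3,613.91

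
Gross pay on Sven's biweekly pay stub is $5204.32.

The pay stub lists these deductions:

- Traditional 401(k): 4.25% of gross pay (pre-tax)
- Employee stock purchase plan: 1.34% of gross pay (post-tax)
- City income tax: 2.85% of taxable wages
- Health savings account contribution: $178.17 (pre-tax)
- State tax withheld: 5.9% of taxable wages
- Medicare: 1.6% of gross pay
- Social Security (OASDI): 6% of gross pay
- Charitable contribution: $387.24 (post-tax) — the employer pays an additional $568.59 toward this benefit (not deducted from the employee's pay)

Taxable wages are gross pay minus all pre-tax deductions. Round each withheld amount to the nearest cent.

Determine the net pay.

$3532.03

Health savings account contribution: $178.17
Traditional 401(k): $5204.32 × 0.0425 = $221.18
Pre-tax total = $178.17 + $221.18 = $399.35
Taxable wages = $5204.32 − $399.35 = $4804.97
State tax withheld: $4804.97 × 0.059 = $283.49
City income tax: $4804.97 × 0.0285 = $136.94
Medicare: $5204.32 × 0.016 = $83.27
Social Security (OASDI): $5204.32 × 0.06 = $312.26
Employee stock purchase plan: $5204.32 × 0.0134 = $69.74
Charitable contribution: $387.24
(Employer's $568.59 toward charitable contribution is not withheld from the employee.)
Total deductions = $178.17 + $221.18 + $283.49 + $136.94 + $83.27 + $312.26 + $69.74 + $387.24 = $1672.29
Net pay = $5204.32 − $1672.29 = $3532.03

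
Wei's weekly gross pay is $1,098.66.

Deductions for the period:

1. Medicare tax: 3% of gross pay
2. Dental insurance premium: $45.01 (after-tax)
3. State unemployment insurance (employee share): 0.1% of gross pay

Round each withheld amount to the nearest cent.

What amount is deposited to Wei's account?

$1,019.59

State unemployment insurance (employee share): $1,098.66 × 0.001 = $1.10
Medicare tax: $1,098.66 × 0.03 = $32.96
Dental insurance premium: $45.01
Total deductions = $1.10 + $32.96 + $45.01 = $79.07
Net pay = $1,098.66 − $79.07 = $1,019.59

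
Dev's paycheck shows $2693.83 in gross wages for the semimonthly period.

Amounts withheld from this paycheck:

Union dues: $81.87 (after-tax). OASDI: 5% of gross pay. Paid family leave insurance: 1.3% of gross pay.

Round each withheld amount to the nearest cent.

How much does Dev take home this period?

$2442.25

OASDI: $2693.83 × 0.05 = $134.69
Paid family leave insurance: $2693.83 × 0.013 = $35.02
Union dues: $81.87
Total deductions = $134.69 + $35.02 + $81.87 = $251.58
Net pay = $2693.83 − $251.58 = $2442.25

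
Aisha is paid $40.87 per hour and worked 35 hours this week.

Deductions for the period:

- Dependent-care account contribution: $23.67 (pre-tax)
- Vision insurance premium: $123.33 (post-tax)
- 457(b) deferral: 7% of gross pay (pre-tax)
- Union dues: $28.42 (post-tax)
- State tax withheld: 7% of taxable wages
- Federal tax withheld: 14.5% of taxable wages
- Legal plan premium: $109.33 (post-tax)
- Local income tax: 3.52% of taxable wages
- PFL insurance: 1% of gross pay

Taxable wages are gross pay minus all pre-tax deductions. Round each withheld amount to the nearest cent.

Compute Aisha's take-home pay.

$704.35

Gross pay: 35 × $40.87 = $1430.45
Dependent-care account contribution: $23.67
457(b) deferral: $1430.45 × 0.07 = $100.13
Pre-tax total = $23.67 + $100.13 = $123.80
Taxable wages = $1430.45 − $123.80 = $1306.65
Federal tax withheld: $1306.65 × 0.145 = $189.46
Local income tax: $1306.65 × 0.0352 = $45.99
State tax withheld: $1306.65 × 0.07 = $91.47
PFL insurance: $1430.45 × 0.01 = $14.30
Legal plan premium: $109.33
Union dues: $28.42
Vision insurance premium: $123.33
Total deductions = $23.67 + $100.13 + $189.46 + $45.99 + $91.47 + $14.30 + $109.33 + $28.42 + $123.33 = $726.10
Net pay = $1430.45 − $726.10 = $704.35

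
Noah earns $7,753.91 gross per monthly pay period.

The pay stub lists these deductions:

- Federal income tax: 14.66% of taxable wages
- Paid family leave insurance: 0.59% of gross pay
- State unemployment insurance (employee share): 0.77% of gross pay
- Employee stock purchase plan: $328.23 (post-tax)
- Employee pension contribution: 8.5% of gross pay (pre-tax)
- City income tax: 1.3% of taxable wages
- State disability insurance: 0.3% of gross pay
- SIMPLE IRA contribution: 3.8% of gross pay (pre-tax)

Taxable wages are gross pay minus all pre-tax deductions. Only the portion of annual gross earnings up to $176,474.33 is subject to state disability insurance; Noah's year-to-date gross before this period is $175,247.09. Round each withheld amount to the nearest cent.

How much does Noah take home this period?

Employee pension contribution: $7,753.91 × 0.085 = $659.08
SIMPLE IRA contribution: $7,753.91 × 0.038 = $294.65
Pre-tax total = $659.08 + $294.65 = $953.73
Taxable wages = $7,753.91 − $953.73 = $6,800.18
City income tax: $6,800.18 × 0.013 = $88.40
Federal income tax: $6,800.18 × 0.1466 = $996.91
Paid family leave insurance: $7,753.91 × 0.0059 = $45.75
State disability insurance: only $176,474.33 − $175,247.09 = $1,227.24 of this check is subject → $1,227.24 × 0.003 = $3.68
State unemployment insurance (employee share): $7,753.91 × 0.0077 = $59.71
Employee stock purchase plan: $328.23
Total deductions = $659.08 + $294.65 + $88.40 + $996.91 + $45.75 + $3.68 + $59.71 + $328.23 = $2,476.41
Net pay = $7,753.91 − $2,476.41 = $5,277.50

$5,277.50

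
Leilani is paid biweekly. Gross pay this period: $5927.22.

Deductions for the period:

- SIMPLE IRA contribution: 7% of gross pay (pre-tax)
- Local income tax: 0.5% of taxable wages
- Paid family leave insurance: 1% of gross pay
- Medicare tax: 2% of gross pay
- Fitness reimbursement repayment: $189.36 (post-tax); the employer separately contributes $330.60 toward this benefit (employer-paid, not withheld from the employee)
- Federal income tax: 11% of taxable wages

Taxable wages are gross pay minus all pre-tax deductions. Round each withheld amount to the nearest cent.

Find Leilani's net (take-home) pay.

SIMPLE IRA contribution: $5927.22 × 0.07 = $414.91
Taxable wages = $5927.22 − $414.91 = $5512.31
Federal income tax: $5512.31 × 0.11 = $606.35
Local income tax: $5512.31 × 0.005 = $27.56
Medicare tax: $5927.22 × 0.02 = $118.54
Paid family leave insurance: $5927.22 × 0.01 = $59.27
Fitness reimbursement repayment: $189.36
(Employer's $330.60 toward fitness reimbursement repayment is not withheld from the employee.)
Total deductions = $414.91 + $606.35 + $27.56 + $118.54 + $59.27 + $189.36 = $1415.99
Net pay = $5927.22 − $1415.99 = $4511.23

$4511.23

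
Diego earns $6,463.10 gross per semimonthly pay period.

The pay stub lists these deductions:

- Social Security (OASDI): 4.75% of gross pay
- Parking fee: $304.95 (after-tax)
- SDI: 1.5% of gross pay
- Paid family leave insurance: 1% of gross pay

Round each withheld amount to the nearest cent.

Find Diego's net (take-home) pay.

Paid family leave insurance: $6,463.10 × 0.01 = $64.63
Social Security (OASDI): $6,463.10 × 0.0475 = $307.00
SDI: $6,463.10 × 0.015 = $96.95
Parking fee: $304.95
Total deductions = $64.63 + $307.00 + $96.95 + $304.95 = $773.53
Net pay = $6,463.10 − $773.53 = $5,689.57

$5,689.57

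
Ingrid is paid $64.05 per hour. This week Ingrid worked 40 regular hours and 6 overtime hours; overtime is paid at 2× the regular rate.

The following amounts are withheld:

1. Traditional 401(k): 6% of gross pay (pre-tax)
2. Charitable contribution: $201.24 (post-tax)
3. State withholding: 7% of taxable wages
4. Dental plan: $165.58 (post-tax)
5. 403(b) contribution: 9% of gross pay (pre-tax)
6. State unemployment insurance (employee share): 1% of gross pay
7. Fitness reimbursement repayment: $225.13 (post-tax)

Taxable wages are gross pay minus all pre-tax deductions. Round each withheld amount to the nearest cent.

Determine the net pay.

Regular pay: 40 × $64.05 = $2,562.00
Overtime pay: 6 × $64.05 × 2 = $768.60
Gross pay = $2,562.00 + $768.60 = $3,330.60
403(b) contribution: $3,330.60 × 0.09 = $299.75
Traditional 401(k): $3,330.60 × 0.06 = $199.84
Pre-tax total = $299.75 + $199.84 = $499.59
Taxable wages = $3,330.60 − $499.59 = $2,831.01
State withholding: $2,831.01 × 0.07 = $198.17
State unemployment insurance (employee share): $3,330.60 × 0.01 = $33.31
Fitness reimbursement repayment: $225.13
Dental plan: $165.58
Charitable contribution: $201.24
Total deductions = $299.75 + $199.84 + $198.17 + $33.31 + $225.13 + $165.58 + $201.24 = $1,323.02
Net pay = $3,330.60 − $1,323.02 = $2,007.58

$2,007.58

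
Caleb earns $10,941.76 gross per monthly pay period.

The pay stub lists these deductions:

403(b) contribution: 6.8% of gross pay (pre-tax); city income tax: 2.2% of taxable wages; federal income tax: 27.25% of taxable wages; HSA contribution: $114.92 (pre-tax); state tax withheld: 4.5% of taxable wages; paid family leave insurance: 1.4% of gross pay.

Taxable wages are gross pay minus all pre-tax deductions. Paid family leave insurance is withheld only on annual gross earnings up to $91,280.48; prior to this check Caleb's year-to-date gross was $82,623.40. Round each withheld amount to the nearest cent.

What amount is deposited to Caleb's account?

$6,538.49

403(b) contribution: $10,941.76 × 0.068 = $744.04
HSA contribution: $114.92
Pre-tax total = $744.04 + $114.92 = $858.96
Taxable wages = $10,941.76 − $858.96 = $10,082.80
Federal income tax: $10,082.80 × 0.2725 = $2,747.56
City income tax: $10,082.80 × 0.022 = $221.82
State tax withheld: $10,082.80 × 0.045 = $453.73
Paid family leave insurance: only $91,280.48 − $82,623.40 = $8,657.08 of this check is subject → $8,657.08 × 0.014 = $121.20
Total deductions = $744.04 + $114.92 + $2,747.56 + $221.82 + $453.73 + $121.20 = $4,403.27
Net pay = $10,941.76 − $4,403.27 = $6,538.49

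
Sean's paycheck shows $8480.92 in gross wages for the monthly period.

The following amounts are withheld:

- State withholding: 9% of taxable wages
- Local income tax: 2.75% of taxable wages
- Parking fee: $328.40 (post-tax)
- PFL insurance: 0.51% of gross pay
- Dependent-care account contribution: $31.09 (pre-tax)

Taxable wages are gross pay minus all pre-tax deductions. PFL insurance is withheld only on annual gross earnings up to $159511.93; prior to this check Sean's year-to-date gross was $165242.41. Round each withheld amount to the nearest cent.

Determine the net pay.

$7128.58

Dependent-care account contribution: $31.09
Taxable wages = $8480.92 − $31.09 = $8449.83
State withholding: $8449.83 × 0.09 = $760.48
Local income tax: $8449.83 × 0.0275 = $232.37
PFL insurance: annual cap $159511.93 already reached (YTD $165242.41), so $0.00
Parking fee: $328.40
Total deductions = $31.09 + $760.48 + $232.37 + $0.00 + $328.40 = $1352.34
Net pay = $8480.92 − $1352.34 = $7128.58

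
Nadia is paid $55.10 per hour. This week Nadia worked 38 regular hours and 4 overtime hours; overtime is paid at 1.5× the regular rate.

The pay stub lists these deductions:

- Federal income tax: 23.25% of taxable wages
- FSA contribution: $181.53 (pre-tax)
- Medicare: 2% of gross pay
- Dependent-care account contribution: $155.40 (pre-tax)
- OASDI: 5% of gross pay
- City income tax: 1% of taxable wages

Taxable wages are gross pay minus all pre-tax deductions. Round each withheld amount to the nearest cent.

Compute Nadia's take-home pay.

$1411.55

Regular pay: 38 × $55.10 = $2093.80
Overtime pay: 4 × $55.10 × 1.5 = $330.60
Gross pay = $2093.80 + $330.60 = $2424.40
Dependent-care account contribution: $155.40
FSA contribution: $181.53
Pre-tax total = $155.40 + $181.53 = $336.93
Taxable wages = $2424.40 − $336.93 = $2087.47
City income tax: $2087.47 × 0.01 = $20.87
Federal income tax: $2087.47 × 0.2325 = $485.34
OASDI: $2424.40 × 0.05 = $121.22
Medicare: $2424.40 × 0.02 = $48.49
Total deductions = $155.40 + $181.53 + $20.87 + $485.34 + $121.22 + $48.49 = $1012.85
Net pay = $2424.40 − $1012.85 = $1411.55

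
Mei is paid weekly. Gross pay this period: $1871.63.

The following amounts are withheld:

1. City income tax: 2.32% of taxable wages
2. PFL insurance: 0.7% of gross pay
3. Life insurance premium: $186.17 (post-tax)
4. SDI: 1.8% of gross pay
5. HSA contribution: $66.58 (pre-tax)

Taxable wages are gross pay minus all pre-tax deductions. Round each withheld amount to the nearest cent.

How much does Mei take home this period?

$1530.21

HSA contribution: $66.58
Taxable wages = $1871.63 − $66.58 = $1805.05
City income tax: $1805.05 × 0.0232 = $41.88
SDI: $1871.63 × 0.018 = $33.69
PFL insurance: $1871.63 × 0.007 = $13.10
Life insurance premium: $186.17
Total deductions = $66.58 + $41.88 + $33.69 + $13.10 + $186.17 = $341.42
Net pay = $1871.63 − $341.42 = $1530.21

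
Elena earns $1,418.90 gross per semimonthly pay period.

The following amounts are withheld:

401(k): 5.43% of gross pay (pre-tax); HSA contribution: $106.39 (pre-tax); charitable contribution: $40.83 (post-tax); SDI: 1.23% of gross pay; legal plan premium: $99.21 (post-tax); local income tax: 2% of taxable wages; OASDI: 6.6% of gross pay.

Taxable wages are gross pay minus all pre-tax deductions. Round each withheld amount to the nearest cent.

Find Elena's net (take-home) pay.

$959.61

HSA contribution: $106.39
401(k): $1,418.90 × 0.0543 = $77.05
Pre-tax total = $106.39 + $77.05 = $183.44
Taxable wages = $1,418.90 − $183.44 = $1,235.46
Local income tax: $1,235.46 × 0.02 = $24.71
SDI: $1,418.90 × 0.0123 = $17.45
OASDI: $1,418.90 × 0.066 = $93.65
Legal plan premium: $99.21
Charitable contribution: $40.83
Total deductions = $106.39 + $77.05 + $24.71 + $17.45 + $93.65 + $99.21 + $40.83 = $459.29
Net pay = $1,418.90 − $459.29 = $959.61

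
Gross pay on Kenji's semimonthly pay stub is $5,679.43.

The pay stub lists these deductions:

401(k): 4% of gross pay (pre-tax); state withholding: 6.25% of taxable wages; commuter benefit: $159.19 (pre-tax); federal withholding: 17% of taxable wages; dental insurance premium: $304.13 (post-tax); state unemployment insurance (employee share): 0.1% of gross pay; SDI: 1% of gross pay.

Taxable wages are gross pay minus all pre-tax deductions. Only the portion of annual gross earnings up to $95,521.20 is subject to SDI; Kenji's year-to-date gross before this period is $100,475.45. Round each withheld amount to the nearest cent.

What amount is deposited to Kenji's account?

$3,752.61

Commuter benefit: $159.19
401(k): $5,679.43 × 0.04 = $227.18
Pre-tax total = $159.19 + $227.18 = $386.37
Taxable wages = $5,679.43 − $386.37 = $5,293.06
State withholding: $5,293.06 × 0.0625 = $330.82
Federal withholding: $5,293.06 × 0.17 = $899.82
State unemployment insurance (employee share): $5,679.43 × 0.001 = $5.68
SDI: annual cap $95,521.20 already reached (YTD $100,475.45), so $0.00
Dental insurance premium: $304.13
Total deductions = $159.19 + $227.18 + $330.82 + $899.82 + $5.68 + $0.00 + $304.13 = $1,926.82
Net pay = $5,679.43 − $1,926.82 = $3,752.61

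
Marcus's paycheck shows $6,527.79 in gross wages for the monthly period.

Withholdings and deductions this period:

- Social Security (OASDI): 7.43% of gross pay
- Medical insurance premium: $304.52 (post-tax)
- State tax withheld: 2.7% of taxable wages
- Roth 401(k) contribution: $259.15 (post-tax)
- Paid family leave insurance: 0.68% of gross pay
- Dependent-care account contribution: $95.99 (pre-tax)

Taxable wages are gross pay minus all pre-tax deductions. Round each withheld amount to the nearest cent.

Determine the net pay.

Dependent-care account contribution: $95.99
Taxable wages = $6,527.79 − $95.99 = $6,431.80
State tax withheld: $6,431.80 × 0.027 = $173.66
Social Security (OASDI): $6,527.79 × 0.0743 = $485.01
Paid family leave insurance: $6,527.79 × 0.0068 = $44.39
Medical insurance premium: $304.52
Roth 401(k) contribution: $259.15
Total deductions = $95.99 + $173.66 + $485.01 + $44.39 + $304.52 + $259.15 = $1,362.72
Net pay = $6,527.79 − $1,362.72 = $5,165.07

$5,165.07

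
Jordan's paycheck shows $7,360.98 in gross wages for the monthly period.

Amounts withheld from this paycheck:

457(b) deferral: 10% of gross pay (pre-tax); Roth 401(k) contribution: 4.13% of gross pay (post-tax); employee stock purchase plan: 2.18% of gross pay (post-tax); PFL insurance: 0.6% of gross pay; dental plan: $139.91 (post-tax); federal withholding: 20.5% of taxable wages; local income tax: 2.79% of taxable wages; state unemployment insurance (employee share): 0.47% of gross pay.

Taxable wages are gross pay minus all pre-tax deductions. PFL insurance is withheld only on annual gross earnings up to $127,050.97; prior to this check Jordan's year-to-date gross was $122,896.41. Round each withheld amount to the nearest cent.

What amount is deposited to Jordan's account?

457(b) deferral: $7,360.98 × 0.1 = $736.10
Taxable wages = $7,360.98 − $736.10 = $6,624.88
Local income tax: $6,624.88 × 0.0279 = $184.83
Federal withholding: $6,624.88 × 0.205 = $1,358.10
State unemployment insurance (employee share): $7,360.98 × 0.0047 = $34.60
PFL insurance: only $127,050.97 − $122,896.41 = $4,154.56 of this check is subject → $4,154.56 × 0.006 = $24.93
Employee stock purchase plan: $7,360.98 × 0.0218 = $160.47
Dental plan: $139.91
Roth 401(k) contribution: $7,360.98 × 0.0413 = $304.01
Total deductions = $736.10 + $184.83 + $1,358.10 + $34.60 + $24.93 + $160.47 + $139.91 + $304.01 = $2,942.95
Net pay = $7,360.98 − $2,942.95 = $4,418.03

$4,418.03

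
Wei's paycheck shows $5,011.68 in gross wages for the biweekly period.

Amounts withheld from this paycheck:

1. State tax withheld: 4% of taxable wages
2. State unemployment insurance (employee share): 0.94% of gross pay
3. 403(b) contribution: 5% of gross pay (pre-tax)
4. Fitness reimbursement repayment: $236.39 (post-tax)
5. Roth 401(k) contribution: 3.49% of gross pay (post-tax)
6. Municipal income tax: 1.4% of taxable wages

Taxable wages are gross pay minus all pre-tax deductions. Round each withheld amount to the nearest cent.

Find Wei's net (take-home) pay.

403(b) contribution: $5,011.68 × 0.05 = $250.58
Taxable wages = $5,011.68 − $250.58 = $4,761.10
Municipal income tax: $4,761.10 × 0.014 = $66.66
State tax withheld: $4,761.10 × 0.04 = $190.44
State unemployment insurance (employee share): $5,011.68 × 0.0094 = $47.11
Roth 401(k) contribution: $5,011.68 × 0.0349 = $174.91
Fitness reimbursement repayment: $236.39
Total deductions = $250.58 + $66.66 + $190.44 + $47.11 + $174.91 + $236.39 = $966.09
Net pay = $5,011.68 − $966.09 = $4,045.59

$4,045.59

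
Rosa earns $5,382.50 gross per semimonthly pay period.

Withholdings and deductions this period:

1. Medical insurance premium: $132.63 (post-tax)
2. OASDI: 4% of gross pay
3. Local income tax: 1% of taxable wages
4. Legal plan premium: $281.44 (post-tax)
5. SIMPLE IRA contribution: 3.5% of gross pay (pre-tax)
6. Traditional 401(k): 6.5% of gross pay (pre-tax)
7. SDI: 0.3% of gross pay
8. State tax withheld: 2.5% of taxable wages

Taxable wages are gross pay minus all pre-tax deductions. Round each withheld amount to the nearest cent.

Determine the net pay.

$4,029.18

SIMPLE IRA contribution: $5,382.50 × 0.035 = $188.39
Traditional 401(k): $5,382.50 × 0.065 = $349.86
Pre-tax total = $188.39 + $349.86 = $538.25
Taxable wages = $5,382.50 − $538.25 = $4,844.25
State tax withheld: $4,844.25 × 0.025 = $121.11
Local income tax: $4,844.25 × 0.01 = $48.44
OASDI: $5,382.50 × 0.04 = $215.30
SDI: $5,382.50 × 0.003 = $16.15
Legal plan premium: $281.44
Medical insurance premium: $132.63
Total deductions = $188.39 + $349.86 + $121.11 + $48.44 + $215.30 + $16.15 + $281.44 + $132.63 = $1,353.32
Net pay = $5,382.50 − $1,353.32 = $4,029.18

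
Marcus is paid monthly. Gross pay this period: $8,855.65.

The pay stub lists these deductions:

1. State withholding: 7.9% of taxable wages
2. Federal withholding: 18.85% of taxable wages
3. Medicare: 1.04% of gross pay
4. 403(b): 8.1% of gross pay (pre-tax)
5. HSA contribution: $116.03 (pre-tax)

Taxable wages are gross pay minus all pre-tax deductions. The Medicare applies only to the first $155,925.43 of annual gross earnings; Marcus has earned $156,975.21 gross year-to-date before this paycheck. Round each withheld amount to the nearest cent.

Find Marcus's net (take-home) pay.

403(b): $8,855.65 × 0.081 = $717.31
HSA contribution: $116.03
Pre-tax total = $717.31 + $116.03 = $833.34
Taxable wages = $8,855.65 − $833.34 = $8,022.31
State withholding: $8,022.31 × 0.079 = $633.76
Federal withholding: $8,022.31 × 0.1885 = $1,512.21
Medicare: annual cap $155,925.43 already reached (YTD $156,975.21), so $0.00
Total deductions = $717.31 + $116.03 + $633.76 + $1,512.21 + $0.00 = $2,979.31
Net pay = $8,855.65 − $2,979.31 = $5,876.34

$5,876.34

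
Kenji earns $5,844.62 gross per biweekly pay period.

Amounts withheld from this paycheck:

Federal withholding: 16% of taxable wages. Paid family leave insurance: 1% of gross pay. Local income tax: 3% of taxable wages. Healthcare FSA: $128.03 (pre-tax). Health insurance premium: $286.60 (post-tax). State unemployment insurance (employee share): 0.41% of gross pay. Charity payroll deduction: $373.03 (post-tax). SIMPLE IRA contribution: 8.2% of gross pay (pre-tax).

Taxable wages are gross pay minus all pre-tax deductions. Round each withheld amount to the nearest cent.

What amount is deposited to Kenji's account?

$3,500.20

SIMPLE IRA contribution: $5,844.62 × 0.082 = $479.26
Healthcare FSA: $128.03
Pre-tax total = $479.26 + $128.03 = $607.29
Taxable wages = $5,844.62 − $607.29 = $5,237.33
Local income tax: $5,237.33 × 0.03 = $157.12
Federal withholding: $5,237.33 × 0.16 = $837.97
State unemployment insurance (employee share): $5,844.62 × 0.0041 = $23.96
Paid family leave insurance: $5,844.62 × 0.01 = $58.45
Charity payroll deduction: $373.03
Health insurance premium: $286.60
Total deductions = $479.26 + $128.03 + $157.12 + $837.97 + $23.96 + $58.45 + $373.03 + $286.60 = $2,344.42
Net pay = $5,844.62 − $2,344.42 = $3,500.20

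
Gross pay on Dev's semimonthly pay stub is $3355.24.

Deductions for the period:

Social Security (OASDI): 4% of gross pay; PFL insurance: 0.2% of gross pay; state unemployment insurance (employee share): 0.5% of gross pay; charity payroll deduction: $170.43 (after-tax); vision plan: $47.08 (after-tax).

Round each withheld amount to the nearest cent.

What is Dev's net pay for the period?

$2980.03

State unemployment insurance (employee share): $3355.24 × 0.005 = $16.78
Social Security (OASDI): $3355.24 × 0.04 = $134.21
PFL insurance: $3355.24 × 0.002 = $6.71
Vision plan: $47.08
Charity payroll deduction: $170.43
Total deductions = $16.78 + $134.21 + $6.71 + $47.08 + $170.43 = $375.21
Net pay = $3355.24 − $375.21 = $2980.03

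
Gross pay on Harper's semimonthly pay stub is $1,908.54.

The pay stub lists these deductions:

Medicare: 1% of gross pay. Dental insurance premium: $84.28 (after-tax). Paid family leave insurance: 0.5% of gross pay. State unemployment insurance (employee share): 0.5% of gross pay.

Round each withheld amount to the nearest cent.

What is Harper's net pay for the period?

$1,786.09

Medicare: $1,908.54 × 0.01 = $19.09
State unemployment insurance (employee share): $1,908.54 × 0.005 = $9.54
Paid family leave insurance: $1,908.54 × 0.005 = $9.54
Dental insurance premium: $84.28
Total deductions = $19.09 + $9.54 + $9.54 + $84.28 = $122.45
Net pay = $1,908.54 − $122.45 = $1,786.09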